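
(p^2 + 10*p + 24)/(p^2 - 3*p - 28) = (p + 6)/(p - 7)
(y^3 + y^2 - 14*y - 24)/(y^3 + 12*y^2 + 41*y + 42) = (y - 4)/(y + 7)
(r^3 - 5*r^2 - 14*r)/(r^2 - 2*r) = (r^2 - 5*r - 14)/(r - 2)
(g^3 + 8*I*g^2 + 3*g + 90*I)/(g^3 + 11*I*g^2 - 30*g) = (g - 3*I)/g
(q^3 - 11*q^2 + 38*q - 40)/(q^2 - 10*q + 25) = (q^2 - 6*q + 8)/(q - 5)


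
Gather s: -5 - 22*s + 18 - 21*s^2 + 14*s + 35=-21*s^2 - 8*s + 48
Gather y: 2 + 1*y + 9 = y + 11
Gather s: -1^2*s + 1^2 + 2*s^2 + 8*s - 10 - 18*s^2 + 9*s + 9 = -16*s^2 + 16*s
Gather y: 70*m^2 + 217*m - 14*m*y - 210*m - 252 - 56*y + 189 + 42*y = 70*m^2 + 7*m + y*(-14*m - 14) - 63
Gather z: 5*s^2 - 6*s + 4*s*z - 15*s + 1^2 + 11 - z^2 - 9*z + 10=5*s^2 - 21*s - z^2 + z*(4*s - 9) + 22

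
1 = 1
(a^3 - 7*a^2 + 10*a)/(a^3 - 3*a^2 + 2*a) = (a - 5)/(a - 1)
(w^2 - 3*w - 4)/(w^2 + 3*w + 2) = (w - 4)/(w + 2)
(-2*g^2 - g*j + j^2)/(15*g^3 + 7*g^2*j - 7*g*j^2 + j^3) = (-2*g + j)/(15*g^2 - 8*g*j + j^2)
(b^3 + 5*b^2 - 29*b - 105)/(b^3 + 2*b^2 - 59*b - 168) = (b - 5)/(b - 8)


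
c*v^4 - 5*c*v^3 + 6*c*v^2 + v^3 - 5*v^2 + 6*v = v*(v - 3)*(v - 2)*(c*v + 1)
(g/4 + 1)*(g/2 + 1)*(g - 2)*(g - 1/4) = g^4/8 + 15*g^3/32 - 5*g^2/8 - 15*g/8 + 1/2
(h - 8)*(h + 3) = h^2 - 5*h - 24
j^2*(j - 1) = j^3 - j^2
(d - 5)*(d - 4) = d^2 - 9*d + 20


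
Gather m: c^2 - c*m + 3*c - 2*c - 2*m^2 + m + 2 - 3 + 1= c^2 + c - 2*m^2 + m*(1 - c)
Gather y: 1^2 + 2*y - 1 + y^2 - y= y^2 + y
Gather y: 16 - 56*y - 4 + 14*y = 12 - 42*y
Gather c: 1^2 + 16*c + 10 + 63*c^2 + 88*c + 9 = 63*c^2 + 104*c + 20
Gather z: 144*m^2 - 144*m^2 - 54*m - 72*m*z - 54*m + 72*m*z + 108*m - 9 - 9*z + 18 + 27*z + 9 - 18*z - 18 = 0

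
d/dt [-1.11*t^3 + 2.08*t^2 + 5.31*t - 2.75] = -3.33*t^2 + 4.16*t + 5.31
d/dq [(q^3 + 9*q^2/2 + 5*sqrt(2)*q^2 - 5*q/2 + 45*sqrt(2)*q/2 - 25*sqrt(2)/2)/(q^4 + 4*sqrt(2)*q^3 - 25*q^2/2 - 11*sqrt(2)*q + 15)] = (-4*q^6 - 40*sqrt(2)*q^5 - 36*q^5 - 342*sqrt(2)*q^4 - 180*q^4 - 1440*q^3 + 192*sqrt(2)*q^3 + 815*q^2 + 927*sqrt(2)*q^2 - 650*sqrt(2)*q + 540*q - 1250 + 1350*sqrt(2))/(4*q^8 + 32*sqrt(2)*q^7 + 28*q^6 - 488*sqrt(2)*q^5 + 41*q^4 + 1580*sqrt(2)*q^3 - 532*q^2 - 1320*sqrt(2)*q + 900)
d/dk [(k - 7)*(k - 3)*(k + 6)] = 3*k^2 - 8*k - 39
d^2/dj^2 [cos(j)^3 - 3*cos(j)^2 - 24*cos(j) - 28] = 93*cos(j)/4 + 6*cos(2*j) - 9*cos(3*j)/4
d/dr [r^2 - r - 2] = 2*r - 1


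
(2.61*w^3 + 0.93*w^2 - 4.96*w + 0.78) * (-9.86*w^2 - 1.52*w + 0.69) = -25.7346*w^5 - 13.137*w^4 + 49.2929*w^3 + 0.490100000000001*w^2 - 4.608*w + 0.5382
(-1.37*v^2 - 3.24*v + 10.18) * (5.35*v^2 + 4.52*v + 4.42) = -7.3295*v^4 - 23.5264*v^3 + 33.7628*v^2 + 31.6928*v + 44.9956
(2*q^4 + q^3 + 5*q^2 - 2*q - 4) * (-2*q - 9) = -4*q^5 - 20*q^4 - 19*q^3 - 41*q^2 + 26*q + 36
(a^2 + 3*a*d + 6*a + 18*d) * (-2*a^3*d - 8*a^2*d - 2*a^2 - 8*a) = -2*a^5*d - 6*a^4*d^2 - 20*a^4*d - 2*a^4 - 60*a^3*d^2 - 54*a^3*d - 20*a^3 - 144*a^2*d^2 - 60*a^2*d - 48*a^2 - 144*a*d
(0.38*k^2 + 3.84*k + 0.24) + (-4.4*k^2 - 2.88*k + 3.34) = -4.02*k^2 + 0.96*k + 3.58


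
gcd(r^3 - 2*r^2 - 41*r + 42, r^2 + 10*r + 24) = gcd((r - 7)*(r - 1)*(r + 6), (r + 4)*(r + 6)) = r + 6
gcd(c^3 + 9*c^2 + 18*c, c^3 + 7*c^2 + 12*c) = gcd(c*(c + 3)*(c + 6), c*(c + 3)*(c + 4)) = c^2 + 3*c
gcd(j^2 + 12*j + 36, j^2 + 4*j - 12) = j + 6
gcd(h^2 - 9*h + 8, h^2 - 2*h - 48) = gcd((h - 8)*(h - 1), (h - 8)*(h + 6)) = h - 8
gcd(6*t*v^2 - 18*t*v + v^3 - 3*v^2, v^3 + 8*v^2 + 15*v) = v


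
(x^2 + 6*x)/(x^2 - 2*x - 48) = x/(x - 8)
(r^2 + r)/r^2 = (r + 1)/r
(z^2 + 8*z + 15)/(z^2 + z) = (z^2 + 8*z + 15)/(z*(z + 1))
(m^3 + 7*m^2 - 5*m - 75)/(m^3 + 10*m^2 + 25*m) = (m - 3)/m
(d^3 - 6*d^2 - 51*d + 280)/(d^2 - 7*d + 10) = (d^2 - d - 56)/(d - 2)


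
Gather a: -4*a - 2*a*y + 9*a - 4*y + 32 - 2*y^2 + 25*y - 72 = a*(5 - 2*y) - 2*y^2 + 21*y - 40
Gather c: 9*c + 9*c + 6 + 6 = 18*c + 12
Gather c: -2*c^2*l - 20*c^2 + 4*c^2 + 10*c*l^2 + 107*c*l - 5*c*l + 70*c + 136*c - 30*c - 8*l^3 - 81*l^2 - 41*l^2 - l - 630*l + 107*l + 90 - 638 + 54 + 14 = c^2*(-2*l - 16) + c*(10*l^2 + 102*l + 176) - 8*l^3 - 122*l^2 - 524*l - 480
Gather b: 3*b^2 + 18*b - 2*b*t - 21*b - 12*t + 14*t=3*b^2 + b*(-2*t - 3) + 2*t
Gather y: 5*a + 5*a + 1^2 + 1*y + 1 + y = 10*a + 2*y + 2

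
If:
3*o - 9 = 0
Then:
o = 3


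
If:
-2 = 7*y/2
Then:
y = -4/7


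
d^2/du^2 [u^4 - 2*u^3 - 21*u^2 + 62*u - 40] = 12*u^2 - 12*u - 42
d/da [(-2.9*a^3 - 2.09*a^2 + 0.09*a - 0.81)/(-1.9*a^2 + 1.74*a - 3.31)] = (5.51*a^4 - 10.092*a^3 + 25.3314*a^2 + 10.7578*a + 1.1115)/(3.61*a^4 - 6.612*a^3 + 15.6056*a^2 - 11.5188*a + 10.9561)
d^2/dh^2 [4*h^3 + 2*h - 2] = 24*h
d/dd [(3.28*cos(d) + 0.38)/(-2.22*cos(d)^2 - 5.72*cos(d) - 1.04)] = (-7.2816*cos(d)^2 - 1.6872*cos(d) + 1.2376)*sin(d)/(4.9284*cos(d)^4 + 25.3968*cos(d)^3 + 37.336*cos(d)^2 + 11.8976*cos(d) + 1.0816)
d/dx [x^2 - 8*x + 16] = 2*x - 8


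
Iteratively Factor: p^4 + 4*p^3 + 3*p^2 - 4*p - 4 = (p + 1)*(p^3 + 3*p^2 - 4) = (p - 1)*(p + 1)*(p^2 + 4*p + 4) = (p - 1)*(p + 1)*(p + 2)*(p + 2)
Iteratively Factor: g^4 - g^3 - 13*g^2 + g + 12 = (g - 1)*(g^3 - 13*g - 12) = (g - 1)*(g + 1)*(g^2 - g - 12) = (g - 1)*(g + 1)*(g + 3)*(g - 4)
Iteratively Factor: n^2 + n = (n + 1)*(n)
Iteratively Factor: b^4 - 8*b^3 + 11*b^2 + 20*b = (b - 4)*(b^3 - 4*b^2 - 5*b) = (b - 4)*(b + 1)*(b^2 - 5*b) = (b - 5)*(b - 4)*(b + 1)*(b)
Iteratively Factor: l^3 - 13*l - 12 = (l + 3)*(l^2 - 3*l - 4) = (l - 4)*(l + 3)*(l + 1)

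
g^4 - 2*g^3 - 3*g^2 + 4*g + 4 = (g - 2)^2*(g + 1)^2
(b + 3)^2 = b^2 + 6*b + 9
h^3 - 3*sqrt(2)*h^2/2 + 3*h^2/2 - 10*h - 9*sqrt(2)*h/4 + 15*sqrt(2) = (h - 5/2)*(h + 4)*(h - 3*sqrt(2)/2)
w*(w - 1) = w^2 - w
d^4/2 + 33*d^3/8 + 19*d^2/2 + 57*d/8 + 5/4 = (d/2 + 1)*(d + 1/4)*(d + 1)*(d + 5)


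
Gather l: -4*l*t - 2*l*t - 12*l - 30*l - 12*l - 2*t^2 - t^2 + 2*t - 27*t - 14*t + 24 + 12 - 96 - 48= l*(-6*t - 54) - 3*t^2 - 39*t - 108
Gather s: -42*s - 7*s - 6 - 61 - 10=-49*s - 77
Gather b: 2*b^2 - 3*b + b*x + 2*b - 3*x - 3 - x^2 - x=2*b^2 + b*(x - 1) - x^2 - 4*x - 3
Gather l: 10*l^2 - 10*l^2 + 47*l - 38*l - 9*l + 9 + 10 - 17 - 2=0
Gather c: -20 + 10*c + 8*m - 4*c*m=c*(10 - 4*m) + 8*m - 20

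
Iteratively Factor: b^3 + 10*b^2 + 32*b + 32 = (b + 4)*(b^2 + 6*b + 8) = (b + 2)*(b + 4)*(b + 4)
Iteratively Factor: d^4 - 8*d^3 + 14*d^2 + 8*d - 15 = (d - 5)*(d^3 - 3*d^2 - d + 3) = (d - 5)*(d - 3)*(d^2 - 1) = (d - 5)*(d - 3)*(d + 1)*(d - 1)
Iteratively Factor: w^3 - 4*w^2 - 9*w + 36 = (w + 3)*(w^2 - 7*w + 12) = (w - 3)*(w + 3)*(w - 4)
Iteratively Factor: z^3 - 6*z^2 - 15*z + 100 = (z - 5)*(z^2 - z - 20) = (z - 5)^2*(z + 4)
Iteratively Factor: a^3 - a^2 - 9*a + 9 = (a - 1)*(a^2 - 9) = (a - 3)*(a - 1)*(a + 3)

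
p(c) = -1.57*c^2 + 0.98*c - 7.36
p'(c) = 0.98 - 3.14*c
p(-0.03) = -7.39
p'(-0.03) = 1.07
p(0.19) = -7.23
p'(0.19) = 0.38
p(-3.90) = -35.06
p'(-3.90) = 13.23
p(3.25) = -20.76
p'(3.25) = -9.22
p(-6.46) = -79.21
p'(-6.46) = 21.26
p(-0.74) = -8.94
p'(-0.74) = 3.30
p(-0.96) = -9.75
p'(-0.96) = 3.99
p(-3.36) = -28.38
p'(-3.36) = 11.53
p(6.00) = -58.00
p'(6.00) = -17.86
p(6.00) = -58.00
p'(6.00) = -17.86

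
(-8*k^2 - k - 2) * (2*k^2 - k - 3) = -16*k^4 + 6*k^3 + 21*k^2 + 5*k + 6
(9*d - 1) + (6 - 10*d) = 5 - d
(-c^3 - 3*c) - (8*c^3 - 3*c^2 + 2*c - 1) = -9*c^3 + 3*c^2 - 5*c + 1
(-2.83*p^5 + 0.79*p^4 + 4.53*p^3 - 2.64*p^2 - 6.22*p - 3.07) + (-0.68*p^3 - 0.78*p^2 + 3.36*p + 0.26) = -2.83*p^5 + 0.79*p^4 + 3.85*p^3 - 3.42*p^2 - 2.86*p - 2.81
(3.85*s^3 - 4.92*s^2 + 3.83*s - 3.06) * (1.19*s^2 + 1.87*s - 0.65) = 4.5815*s^5 + 1.3447*s^4 - 7.1452*s^3 + 6.7187*s^2 - 8.2117*s + 1.989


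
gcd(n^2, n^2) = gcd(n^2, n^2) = n^2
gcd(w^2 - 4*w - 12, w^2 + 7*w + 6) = 1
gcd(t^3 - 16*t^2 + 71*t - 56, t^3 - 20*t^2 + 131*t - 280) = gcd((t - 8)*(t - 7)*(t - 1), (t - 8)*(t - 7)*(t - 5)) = t^2 - 15*t + 56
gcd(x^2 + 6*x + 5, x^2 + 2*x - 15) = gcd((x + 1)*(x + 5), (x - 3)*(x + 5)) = x + 5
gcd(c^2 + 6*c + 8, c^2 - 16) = c + 4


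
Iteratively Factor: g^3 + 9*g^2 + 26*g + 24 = (g + 4)*(g^2 + 5*g + 6) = (g + 2)*(g + 4)*(g + 3)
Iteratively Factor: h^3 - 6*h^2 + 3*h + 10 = (h - 5)*(h^2 - h - 2) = (h - 5)*(h - 2)*(h + 1)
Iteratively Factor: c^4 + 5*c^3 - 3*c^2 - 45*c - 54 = (c + 3)*(c^3 + 2*c^2 - 9*c - 18) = (c + 3)^2*(c^2 - c - 6) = (c + 2)*(c + 3)^2*(c - 3)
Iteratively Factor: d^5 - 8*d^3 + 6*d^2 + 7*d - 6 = (d + 3)*(d^4 - 3*d^3 + d^2 + 3*d - 2) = (d - 1)*(d + 3)*(d^3 - 2*d^2 - d + 2) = (d - 1)*(d + 1)*(d + 3)*(d^2 - 3*d + 2) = (d - 1)^2*(d + 1)*(d + 3)*(d - 2)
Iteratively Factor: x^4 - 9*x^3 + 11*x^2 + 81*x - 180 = (x - 3)*(x^3 - 6*x^2 - 7*x + 60) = (x - 5)*(x - 3)*(x^2 - x - 12) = (x - 5)*(x - 3)*(x + 3)*(x - 4)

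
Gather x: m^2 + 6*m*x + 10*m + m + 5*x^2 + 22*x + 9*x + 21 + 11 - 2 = m^2 + 11*m + 5*x^2 + x*(6*m + 31) + 30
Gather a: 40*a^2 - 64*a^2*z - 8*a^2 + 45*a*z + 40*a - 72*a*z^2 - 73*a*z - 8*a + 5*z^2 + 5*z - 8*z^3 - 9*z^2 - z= a^2*(32 - 64*z) + a*(-72*z^2 - 28*z + 32) - 8*z^3 - 4*z^2 + 4*z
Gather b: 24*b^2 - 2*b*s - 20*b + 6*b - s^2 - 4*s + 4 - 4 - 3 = 24*b^2 + b*(-2*s - 14) - s^2 - 4*s - 3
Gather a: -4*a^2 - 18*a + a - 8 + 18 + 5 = -4*a^2 - 17*a + 15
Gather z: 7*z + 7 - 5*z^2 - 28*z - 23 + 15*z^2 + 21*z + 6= 10*z^2 - 10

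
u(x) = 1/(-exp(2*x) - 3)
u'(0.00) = 0.12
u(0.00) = -0.25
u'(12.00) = 0.00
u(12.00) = 0.00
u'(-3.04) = 0.00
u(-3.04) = -0.33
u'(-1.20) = 0.02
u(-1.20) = -0.32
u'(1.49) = 0.08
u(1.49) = -0.04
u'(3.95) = 0.00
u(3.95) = -0.00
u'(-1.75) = 0.01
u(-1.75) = -0.33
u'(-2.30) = 0.00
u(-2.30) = -0.33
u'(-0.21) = 0.10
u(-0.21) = -0.27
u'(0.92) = 0.15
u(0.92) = -0.11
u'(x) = 2*exp(2*x)/(-exp(2*x) - 3)^2 = 2*exp(2*x)/(exp(2*x) + 3)^2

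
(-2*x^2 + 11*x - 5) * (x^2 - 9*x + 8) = -2*x^4 + 29*x^3 - 120*x^2 + 133*x - 40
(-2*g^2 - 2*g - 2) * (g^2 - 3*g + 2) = -2*g^4 + 4*g^3 + 2*g - 4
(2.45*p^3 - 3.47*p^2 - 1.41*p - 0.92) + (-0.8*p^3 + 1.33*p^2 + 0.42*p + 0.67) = 1.65*p^3 - 2.14*p^2 - 0.99*p - 0.25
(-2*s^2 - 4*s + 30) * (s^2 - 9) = -2*s^4 - 4*s^3 + 48*s^2 + 36*s - 270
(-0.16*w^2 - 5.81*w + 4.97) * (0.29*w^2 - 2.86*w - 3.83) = -0.0464*w^4 - 1.2273*w^3 + 18.6707*w^2 + 8.0381*w - 19.0351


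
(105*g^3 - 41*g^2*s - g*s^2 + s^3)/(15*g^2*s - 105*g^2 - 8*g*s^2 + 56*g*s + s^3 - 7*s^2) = (7*g + s)/(s - 7)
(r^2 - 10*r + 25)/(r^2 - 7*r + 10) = (r - 5)/(r - 2)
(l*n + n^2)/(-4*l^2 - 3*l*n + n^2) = -n/(4*l - n)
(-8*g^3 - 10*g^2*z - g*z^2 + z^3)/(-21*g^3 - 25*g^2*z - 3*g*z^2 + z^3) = (-8*g^2 - 2*g*z + z^2)/(-21*g^2 - 4*g*z + z^2)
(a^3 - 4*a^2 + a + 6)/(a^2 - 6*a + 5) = (a^3 - 4*a^2 + a + 6)/(a^2 - 6*a + 5)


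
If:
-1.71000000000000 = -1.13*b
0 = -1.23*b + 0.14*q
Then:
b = 1.51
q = 13.30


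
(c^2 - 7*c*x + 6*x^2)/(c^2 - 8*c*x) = (c^2 - 7*c*x + 6*x^2)/(c*(c - 8*x))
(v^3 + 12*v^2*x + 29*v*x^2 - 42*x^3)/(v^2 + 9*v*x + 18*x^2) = (v^2 + 6*v*x - 7*x^2)/(v + 3*x)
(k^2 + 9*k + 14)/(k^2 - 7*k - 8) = (k^2 + 9*k + 14)/(k^2 - 7*k - 8)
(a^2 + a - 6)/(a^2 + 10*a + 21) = (a - 2)/(a + 7)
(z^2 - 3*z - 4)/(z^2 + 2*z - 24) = (z + 1)/(z + 6)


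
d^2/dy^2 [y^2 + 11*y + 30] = 2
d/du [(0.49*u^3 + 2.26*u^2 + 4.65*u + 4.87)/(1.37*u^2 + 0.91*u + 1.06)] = (0.6713*u^4 + 0.8918*u^3 - 2.7557*u^2 - 8.5526*u + 0.4973)/(1.8769*u^4 + 2.4934*u^3 + 3.7325*u^2 + 1.9292*u + 1.1236)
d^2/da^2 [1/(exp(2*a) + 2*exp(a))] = 2*(4*(exp(a) + 1)^2 - (exp(a) + 2)*(2*exp(a) + 1))*exp(-a)/(exp(a) + 2)^3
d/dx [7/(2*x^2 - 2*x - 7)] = 14*(1 - 2*x)/(-2*x^2 + 2*x + 7)^2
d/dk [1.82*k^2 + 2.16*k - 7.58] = 3.64*k + 2.16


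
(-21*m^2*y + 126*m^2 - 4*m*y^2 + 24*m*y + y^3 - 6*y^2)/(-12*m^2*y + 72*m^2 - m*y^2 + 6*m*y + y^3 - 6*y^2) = (-7*m + y)/(-4*m + y)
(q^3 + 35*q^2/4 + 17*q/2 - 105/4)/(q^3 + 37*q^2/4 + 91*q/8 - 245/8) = 2*(q + 3)/(2*q + 7)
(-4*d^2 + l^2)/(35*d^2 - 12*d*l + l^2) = (-4*d^2 + l^2)/(35*d^2 - 12*d*l + l^2)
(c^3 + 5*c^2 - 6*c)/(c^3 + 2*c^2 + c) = (c^2 + 5*c - 6)/(c^2 + 2*c + 1)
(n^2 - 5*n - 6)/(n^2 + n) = (n - 6)/n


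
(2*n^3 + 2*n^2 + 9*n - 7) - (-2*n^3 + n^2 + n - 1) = 4*n^3 + n^2 + 8*n - 6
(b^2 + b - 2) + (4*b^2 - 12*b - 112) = 5*b^2 - 11*b - 114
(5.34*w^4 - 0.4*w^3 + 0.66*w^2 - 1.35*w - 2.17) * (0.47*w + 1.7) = 2.5098*w^5 + 8.89*w^4 - 0.3698*w^3 + 0.4875*w^2 - 3.3149*w - 3.689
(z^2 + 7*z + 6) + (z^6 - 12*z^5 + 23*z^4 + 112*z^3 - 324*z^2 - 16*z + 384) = z^6 - 12*z^5 + 23*z^4 + 112*z^3 - 323*z^2 - 9*z + 390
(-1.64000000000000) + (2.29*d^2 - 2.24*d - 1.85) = 2.29*d^2 - 2.24*d - 3.49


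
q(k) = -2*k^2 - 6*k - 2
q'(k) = -4*k - 6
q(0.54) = -5.82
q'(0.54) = -8.16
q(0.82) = -8.26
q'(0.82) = -9.28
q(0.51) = -5.58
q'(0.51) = -8.04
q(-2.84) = -1.09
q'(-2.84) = 5.36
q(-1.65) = 2.46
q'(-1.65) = 0.60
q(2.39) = -27.76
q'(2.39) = -15.56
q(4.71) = -74.63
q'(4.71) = -24.84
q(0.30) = -3.98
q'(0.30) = -7.20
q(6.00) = -110.00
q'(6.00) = -30.00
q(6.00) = -110.00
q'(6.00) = -30.00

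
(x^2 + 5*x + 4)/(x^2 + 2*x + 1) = (x + 4)/(x + 1)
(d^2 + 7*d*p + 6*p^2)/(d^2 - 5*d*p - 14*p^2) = (-d^2 - 7*d*p - 6*p^2)/(-d^2 + 5*d*p + 14*p^2)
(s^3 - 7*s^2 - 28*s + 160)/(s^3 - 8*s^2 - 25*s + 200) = (s - 4)/(s - 5)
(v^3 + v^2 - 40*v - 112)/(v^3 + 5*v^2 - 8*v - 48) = (v - 7)/(v - 3)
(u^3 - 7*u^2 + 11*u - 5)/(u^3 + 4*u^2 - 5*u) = (u^2 - 6*u + 5)/(u*(u + 5))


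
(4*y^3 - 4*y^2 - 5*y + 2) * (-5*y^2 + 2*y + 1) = -20*y^5 + 28*y^4 + 21*y^3 - 24*y^2 - y + 2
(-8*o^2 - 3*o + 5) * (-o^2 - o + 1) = 8*o^4 + 11*o^3 - 10*o^2 - 8*o + 5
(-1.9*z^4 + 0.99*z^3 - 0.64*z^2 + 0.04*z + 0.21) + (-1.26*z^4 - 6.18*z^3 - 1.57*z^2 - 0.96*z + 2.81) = -3.16*z^4 - 5.19*z^3 - 2.21*z^2 - 0.92*z + 3.02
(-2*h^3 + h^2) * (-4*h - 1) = 8*h^4 - 2*h^3 - h^2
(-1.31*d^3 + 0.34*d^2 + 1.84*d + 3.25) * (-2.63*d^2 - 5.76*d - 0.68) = 3.4453*d^5 + 6.6514*d^4 - 5.9068*d^3 - 19.3771*d^2 - 19.9712*d - 2.21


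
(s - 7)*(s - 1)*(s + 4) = s^3 - 4*s^2 - 25*s + 28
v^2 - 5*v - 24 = (v - 8)*(v + 3)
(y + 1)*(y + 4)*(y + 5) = y^3 + 10*y^2 + 29*y + 20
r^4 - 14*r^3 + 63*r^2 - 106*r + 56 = (r - 7)*(r - 4)*(r - 2)*(r - 1)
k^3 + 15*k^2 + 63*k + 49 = (k + 1)*(k + 7)^2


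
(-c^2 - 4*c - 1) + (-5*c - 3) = -c^2 - 9*c - 4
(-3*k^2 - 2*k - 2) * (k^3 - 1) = -3*k^5 - 2*k^4 - 2*k^3 + 3*k^2 + 2*k + 2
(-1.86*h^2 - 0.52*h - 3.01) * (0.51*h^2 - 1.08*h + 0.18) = -0.9486*h^4 + 1.7436*h^3 - 1.3083*h^2 + 3.1572*h - 0.5418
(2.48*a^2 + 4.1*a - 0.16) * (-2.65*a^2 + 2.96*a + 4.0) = -6.572*a^4 - 3.5242*a^3 + 22.48*a^2 + 15.9264*a - 0.64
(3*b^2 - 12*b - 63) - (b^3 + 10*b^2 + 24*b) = -b^3 - 7*b^2 - 36*b - 63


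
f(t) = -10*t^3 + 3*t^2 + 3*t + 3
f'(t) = -30*t^2 + 6*t + 3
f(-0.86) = 9.00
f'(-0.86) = -24.35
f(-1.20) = 21.00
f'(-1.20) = -47.40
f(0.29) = 3.88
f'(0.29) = 2.22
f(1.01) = -1.21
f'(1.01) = -21.54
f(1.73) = -34.61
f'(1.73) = -76.41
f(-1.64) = 50.26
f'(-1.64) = -87.53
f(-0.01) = 2.97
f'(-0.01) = 2.94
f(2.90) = -206.96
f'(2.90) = -231.90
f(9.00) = -7017.00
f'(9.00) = -2373.00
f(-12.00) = 17679.00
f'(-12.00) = -4389.00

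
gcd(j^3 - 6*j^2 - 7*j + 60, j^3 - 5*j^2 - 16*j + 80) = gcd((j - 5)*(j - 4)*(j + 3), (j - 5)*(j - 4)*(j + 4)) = j^2 - 9*j + 20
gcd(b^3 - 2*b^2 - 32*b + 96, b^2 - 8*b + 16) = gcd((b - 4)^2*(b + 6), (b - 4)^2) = b^2 - 8*b + 16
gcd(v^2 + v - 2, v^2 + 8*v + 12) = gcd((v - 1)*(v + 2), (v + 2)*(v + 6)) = v + 2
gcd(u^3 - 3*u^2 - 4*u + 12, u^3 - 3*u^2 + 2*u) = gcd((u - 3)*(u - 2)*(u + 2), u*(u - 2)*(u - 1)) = u - 2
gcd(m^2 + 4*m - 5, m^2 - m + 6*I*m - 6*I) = m - 1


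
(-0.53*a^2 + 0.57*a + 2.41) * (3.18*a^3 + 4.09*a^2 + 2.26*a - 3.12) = -1.6854*a^5 - 0.3551*a^4 + 8.7973*a^3 + 12.7987*a^2 + 3.6682*a - 7.5192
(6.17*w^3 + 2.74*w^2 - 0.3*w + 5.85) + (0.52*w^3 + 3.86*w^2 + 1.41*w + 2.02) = 6.69*w^3 + 6.6*w^2 + 1.11*w + 7.87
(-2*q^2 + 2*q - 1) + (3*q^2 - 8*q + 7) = q^2 - 6*q + 6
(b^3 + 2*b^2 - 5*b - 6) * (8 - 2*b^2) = -2*b^5 - 4*b^4 + 18*b^3 + 28*b^2 - 40*b - 48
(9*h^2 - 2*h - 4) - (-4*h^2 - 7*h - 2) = 13*h^2 + 5*h - 2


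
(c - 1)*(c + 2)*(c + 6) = c^3 + 7*c^2 + 4*c - 12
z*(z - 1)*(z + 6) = z^3 + 5*z^2 - 6*z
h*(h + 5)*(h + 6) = h^3 + 11*h^2 + 30*h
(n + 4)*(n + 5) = n^2 + 9*n + 20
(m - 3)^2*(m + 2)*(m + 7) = m^4 + 3*m^3 - 31*m^2 - 3*m + 126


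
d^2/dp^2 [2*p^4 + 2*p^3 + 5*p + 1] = 12*p*(2*p + 1)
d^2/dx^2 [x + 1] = 0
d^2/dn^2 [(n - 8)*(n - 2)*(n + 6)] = 6*n - 8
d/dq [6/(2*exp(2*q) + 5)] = -24*exp(2*q)/(2*exp(2*q) + 5)^2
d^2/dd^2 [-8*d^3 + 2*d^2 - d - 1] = 4 - 48*d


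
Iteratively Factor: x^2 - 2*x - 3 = (x - 3)*(x + 1)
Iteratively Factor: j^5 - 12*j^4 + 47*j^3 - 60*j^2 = (j - 3)*(j^4 - 9*j^3 + 20*j^2) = (j - 5)*(j - 3)*(j^3 - 4*j^2) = (j - 5)*(j - 4)*(j - 3)*(j^2) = j*(j - 5)*(j - 4)*(j - 3)*(j)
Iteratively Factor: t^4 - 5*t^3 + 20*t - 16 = (t + 2)*(t^3 - 7*t^2 + 14*t - 8) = (t - 4)*(t + 2)*(t^2 - 3*t + 2) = (t - 4)*(t - 1)*(t + 2)*(t - 2)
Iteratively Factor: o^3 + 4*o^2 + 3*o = (o + 1)*(o^2 + 3*o) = o*(o + 1)*(o + 3)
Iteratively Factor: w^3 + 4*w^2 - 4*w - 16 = (w - 2)*(w^2 + 6*w + 8) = (w - 2)*(w + 4)*(w + 2)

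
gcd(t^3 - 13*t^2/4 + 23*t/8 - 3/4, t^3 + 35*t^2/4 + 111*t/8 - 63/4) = t - 3/4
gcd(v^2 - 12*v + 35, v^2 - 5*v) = v - 5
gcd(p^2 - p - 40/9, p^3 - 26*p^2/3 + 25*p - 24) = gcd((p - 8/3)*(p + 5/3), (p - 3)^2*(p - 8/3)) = p - 8/3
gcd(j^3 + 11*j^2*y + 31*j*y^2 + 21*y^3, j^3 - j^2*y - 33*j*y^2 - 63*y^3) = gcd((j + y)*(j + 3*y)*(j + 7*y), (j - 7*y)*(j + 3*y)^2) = j + 3*y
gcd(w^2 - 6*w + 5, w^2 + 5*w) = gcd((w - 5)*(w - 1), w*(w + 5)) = 1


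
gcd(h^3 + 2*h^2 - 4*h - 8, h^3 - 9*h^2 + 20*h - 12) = h - 2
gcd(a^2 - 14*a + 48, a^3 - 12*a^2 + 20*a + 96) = a^2 - 14*a + 48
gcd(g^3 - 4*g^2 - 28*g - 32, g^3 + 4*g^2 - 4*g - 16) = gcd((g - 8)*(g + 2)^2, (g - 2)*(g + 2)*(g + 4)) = g + 2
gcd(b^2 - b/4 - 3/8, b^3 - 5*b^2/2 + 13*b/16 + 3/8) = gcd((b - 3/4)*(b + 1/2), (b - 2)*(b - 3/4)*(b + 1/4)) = b - 3/4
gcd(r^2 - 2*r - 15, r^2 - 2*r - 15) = r^2 - 2*r - 15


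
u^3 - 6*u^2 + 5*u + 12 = (u - 4)*(u - 3)*(u + 1)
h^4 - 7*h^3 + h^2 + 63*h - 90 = (h - 5)*(h - 3)*(h - 2)*(h + 3)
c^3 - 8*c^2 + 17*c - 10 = (c - 5)*(c - 2)*(c - 1)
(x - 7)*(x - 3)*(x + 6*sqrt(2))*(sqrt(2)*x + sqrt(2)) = sqrt(2)*x^4 - 9*sqrt(2)*x^3 + 12*x^3 - 108*x^2 + 11*sqrt(2)*x^2 + 21*sqrt(2)*x + 132*x + 252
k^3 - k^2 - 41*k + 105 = (k - 5)*(k - 3)*(k + 7)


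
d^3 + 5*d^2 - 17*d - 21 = (d - 3)*(d + 1)*(d + 7)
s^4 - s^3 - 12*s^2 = s^2*(s - 4)*(s + 3)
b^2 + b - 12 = (b - 3)*(b + 4)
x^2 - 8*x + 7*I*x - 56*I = (x - 8)*(x + 7*I)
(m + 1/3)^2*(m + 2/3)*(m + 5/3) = m^4 + 3*m^3 + 25*m^2/9 + m + 10/81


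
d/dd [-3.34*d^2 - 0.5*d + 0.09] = -6.68*d - 0.5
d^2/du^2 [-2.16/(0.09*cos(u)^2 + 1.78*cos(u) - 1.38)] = (0.069984*(1 - cos(u)^2)^2 + 1.038096*cos(u)^3 + 7.951824*cos(u)^2 + 3.229632*cos(u) - 14.294016)/(0.09*cos(u)^2 + 1.78*cos(u) - 1.38)^3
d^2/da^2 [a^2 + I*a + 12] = 2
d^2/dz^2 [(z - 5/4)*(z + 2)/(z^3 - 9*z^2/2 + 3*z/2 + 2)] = (16*z^6 + 36*z^5 - 474*z^4 + 1549*z^3 - 2322*z^2 + 1374*z - 422)/(8*z^9 - 108*z^8 + 522*z^7 - 1005*z^6 + 351*z^5 + 873*z^4 - 525*z^3 - 324*z^2 + 144*z + 64)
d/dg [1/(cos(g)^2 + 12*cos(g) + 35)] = 2*(cos(g) + 6)*sin(g)/(cos(g)^2 + 12*cos(g) + 35)^2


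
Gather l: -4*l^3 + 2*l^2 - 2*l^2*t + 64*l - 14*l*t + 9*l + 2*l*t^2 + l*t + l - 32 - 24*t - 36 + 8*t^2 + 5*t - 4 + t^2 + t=-4*l^3 + l^2*(2 - 2*t) + l*(2*t^2 - 13*t + 74) + 9*t^2 - 18*t - 72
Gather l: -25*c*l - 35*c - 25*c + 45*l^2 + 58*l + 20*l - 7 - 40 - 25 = -60*c + 45*l^2 + l*(78 - 25*c) - 72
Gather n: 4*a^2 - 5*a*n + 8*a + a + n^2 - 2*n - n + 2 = 4*a^2 + 9*a + n^2 + n*(-5*a - 3) + 2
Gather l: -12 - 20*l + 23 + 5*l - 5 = 6 - 15*l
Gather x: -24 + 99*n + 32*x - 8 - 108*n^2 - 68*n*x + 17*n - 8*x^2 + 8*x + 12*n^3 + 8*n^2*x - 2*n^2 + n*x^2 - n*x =12*n^3 - 110*n^2 + 116*n + x^2*(n - 8) + x*(8*n^2 - 69*n + 40) - 32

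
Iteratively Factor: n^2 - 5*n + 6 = (n - 3)*(n - 2)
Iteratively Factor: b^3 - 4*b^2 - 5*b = (b + 1)*(b^2 - 5*b) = b*(b + 1)*(b - 5)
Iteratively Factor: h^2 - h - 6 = (h + 2)*(h - 3)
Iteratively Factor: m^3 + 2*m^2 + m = (m + 1)*(m^2 + m) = m*(m + 1)*(m + 1)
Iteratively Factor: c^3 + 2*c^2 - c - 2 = (c + 2)*(c^2 - 1) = (c - 1)*(c + 2)*(c + 1)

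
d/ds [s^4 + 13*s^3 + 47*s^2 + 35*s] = 4*s^3 + 39*s^2 + 94*s + 35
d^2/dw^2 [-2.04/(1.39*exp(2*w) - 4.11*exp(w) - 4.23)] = (2.04*(2.78*exp(w) - 4.11)*(5.56*exp(w) - 8.22)*exp(w) + (11.3424*exp(w) - 8.3844)*(-1.39*exp(2*w) + 4.11*exp(w) + 4.23))*exp(w)/(-1.39*exp(2*w) + 4.11*exp(w) + 4.23)^3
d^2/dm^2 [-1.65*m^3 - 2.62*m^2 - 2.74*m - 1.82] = -9.9*m - 5.24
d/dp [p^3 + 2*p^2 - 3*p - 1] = 3*p^2 + 4*p - 3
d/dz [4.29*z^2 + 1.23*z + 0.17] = 8.58*z + 1.23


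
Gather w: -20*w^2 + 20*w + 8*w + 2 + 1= -20*w^2 + 28*w + 3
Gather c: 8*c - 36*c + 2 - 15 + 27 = 14 - 28*c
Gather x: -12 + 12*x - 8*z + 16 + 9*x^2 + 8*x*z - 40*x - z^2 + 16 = 9*x^2 + x*(8*z - 28) - z^2 - 8*z + 20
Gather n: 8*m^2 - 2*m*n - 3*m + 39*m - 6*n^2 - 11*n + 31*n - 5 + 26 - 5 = 8*m^2 + 36*m - 6*n^2 + n*(20 - 2*m) + 16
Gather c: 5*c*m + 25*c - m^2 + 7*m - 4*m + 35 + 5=c*(5*m + 25) - m^2 + 3*m + 40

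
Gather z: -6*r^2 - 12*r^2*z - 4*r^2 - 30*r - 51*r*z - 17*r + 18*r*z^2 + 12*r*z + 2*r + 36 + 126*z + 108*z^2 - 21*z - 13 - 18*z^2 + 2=-10*r^2 - 45*r + z^2*(18*r + 90) + z*(-12*r^2 - 39*r + 105) + 25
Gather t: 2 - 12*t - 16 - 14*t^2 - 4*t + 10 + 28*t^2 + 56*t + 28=14*t^2 + 40*t + 24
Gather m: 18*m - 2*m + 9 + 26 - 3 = 16*m + 32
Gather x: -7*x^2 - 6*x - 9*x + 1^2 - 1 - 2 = -7*x^2 - 15*x - 2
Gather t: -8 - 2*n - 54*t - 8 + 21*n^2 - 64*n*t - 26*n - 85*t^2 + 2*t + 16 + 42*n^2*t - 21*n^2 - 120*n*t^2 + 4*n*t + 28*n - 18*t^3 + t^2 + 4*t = -18*t^3 + t^2*(-120*n - 84) + t*(42*n^2 - 60*n - 48)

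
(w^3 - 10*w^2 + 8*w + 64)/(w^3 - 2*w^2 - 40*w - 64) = (w - 4)/(w + 4)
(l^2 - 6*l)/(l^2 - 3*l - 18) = l/(l + 3)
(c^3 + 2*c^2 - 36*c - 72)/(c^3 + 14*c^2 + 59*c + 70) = (c^2 - 36)/(c^2 + 12*c + 35)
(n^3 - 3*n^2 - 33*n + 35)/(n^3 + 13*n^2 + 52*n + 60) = (n^2 - 8*n + 7)/(n^2 + 8*n + 12)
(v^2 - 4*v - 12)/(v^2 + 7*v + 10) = (v - 6)/(v + 5)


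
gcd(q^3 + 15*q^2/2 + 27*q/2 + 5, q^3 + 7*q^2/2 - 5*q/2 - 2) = q + 1/2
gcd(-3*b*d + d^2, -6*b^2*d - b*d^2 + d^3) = 3*b*d - d^2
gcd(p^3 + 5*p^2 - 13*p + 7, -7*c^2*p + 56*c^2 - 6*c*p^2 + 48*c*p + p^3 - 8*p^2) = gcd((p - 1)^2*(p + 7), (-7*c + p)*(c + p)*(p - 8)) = 1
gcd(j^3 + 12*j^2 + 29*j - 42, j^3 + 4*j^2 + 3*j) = 1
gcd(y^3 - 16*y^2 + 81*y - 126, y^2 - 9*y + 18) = y^2 - 9*y + 18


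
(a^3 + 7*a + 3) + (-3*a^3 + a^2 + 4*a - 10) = -2*a^3 + a^2 + 11*a - 7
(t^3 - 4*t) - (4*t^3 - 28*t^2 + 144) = -3*t^3 + 28*t^2 - 4*t - 144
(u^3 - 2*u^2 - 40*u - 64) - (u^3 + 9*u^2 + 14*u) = -11*u^2 - 54*u - 64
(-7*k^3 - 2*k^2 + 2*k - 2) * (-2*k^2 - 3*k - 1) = 14*k^5 + 25*k^4 + 9*k^3 + 4*k + 2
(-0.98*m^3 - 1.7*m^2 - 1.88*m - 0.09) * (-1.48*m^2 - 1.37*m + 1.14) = 1.4504*m^5 + 3.8586*m^4 + 3.9942*m^3 + 0.7708*m^2 - 2.0199*m - 0.1026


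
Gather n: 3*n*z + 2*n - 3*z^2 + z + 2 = n*(3*z + 2) - 3*z^2 + z + 2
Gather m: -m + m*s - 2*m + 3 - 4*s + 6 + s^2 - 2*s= m*(s - 3) + s^2 - 6*s + 9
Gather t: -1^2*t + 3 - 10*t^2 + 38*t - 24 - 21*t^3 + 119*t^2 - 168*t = -21*t^3 + 109*t^2 - 131*t - 21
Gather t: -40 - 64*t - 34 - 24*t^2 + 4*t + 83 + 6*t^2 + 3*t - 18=-18*t^2 - 57*t - 9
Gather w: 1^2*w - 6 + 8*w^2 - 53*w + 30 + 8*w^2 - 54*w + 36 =16*w^2 - 106*w + 60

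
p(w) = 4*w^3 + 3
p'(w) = 12*w^2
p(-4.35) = -326.25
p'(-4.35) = 227.07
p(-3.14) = -120.84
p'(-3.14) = 118.32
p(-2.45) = -55.82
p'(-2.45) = 72.03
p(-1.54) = -11.61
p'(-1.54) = 28.46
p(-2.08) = -33.00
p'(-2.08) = 51.92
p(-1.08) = -2.04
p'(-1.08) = 14.00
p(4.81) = 448.14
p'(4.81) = 277.63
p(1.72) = 23.35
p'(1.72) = 35.50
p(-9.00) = -2913.00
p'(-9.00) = 972.00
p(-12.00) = -6909.00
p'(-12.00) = 1728.00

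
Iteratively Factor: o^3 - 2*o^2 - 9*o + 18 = (o + 3)*(o^2 - 5*o + 6) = (o - 3)*(o + 3)*(o - 2)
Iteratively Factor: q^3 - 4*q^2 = (q)*(q^2 - 4*q) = q*(q - 4)*(q)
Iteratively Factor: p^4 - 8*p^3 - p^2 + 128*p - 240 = (p - 4)*(p^3 - 4*p^2 - 17*p + 60) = (p - 4)*(p + 4)*(p^2 - 8*p + 15) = (p - 5)*(p - 4)*(p + 4)*(p - 3)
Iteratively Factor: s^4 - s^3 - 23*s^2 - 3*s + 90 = (s + 3)*(s^3 - 4*s^2 - 11*s + 30) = (s - 2)*(s + 3)*(s^2 - 2*s - 15) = (s - 5)*(s - 2)*(s + 3)*(s + 3)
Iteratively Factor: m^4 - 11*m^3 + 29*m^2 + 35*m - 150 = (m - 3)*(m^3 - 8*m^2 + 5*m + 50) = (m - 3)*(m + 2)*(m^2 - 10*m + 25) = (m - 5)*(m - 3)*(m + 2)*(m - 5)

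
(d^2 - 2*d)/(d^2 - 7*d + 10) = d/(d - 5)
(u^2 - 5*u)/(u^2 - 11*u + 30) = u/(u - 6)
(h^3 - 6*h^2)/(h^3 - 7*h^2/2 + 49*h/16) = 16*h*(h - 6)/(16*h^2 - 56*h + 49)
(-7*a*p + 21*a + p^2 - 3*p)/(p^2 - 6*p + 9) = (-7*a + p)/(p - 3)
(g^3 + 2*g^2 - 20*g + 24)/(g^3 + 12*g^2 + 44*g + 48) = (g^2 - 4*g + 4)/(g^2 + 6*g + 8)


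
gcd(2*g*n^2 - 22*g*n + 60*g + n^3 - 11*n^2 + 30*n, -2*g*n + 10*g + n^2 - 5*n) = n - 5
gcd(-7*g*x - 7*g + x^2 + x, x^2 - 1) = x + 1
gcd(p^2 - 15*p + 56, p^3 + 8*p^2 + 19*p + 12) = 1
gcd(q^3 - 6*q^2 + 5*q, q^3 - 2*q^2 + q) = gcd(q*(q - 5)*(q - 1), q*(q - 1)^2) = q^2 - q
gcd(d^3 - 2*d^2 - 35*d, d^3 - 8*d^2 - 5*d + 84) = d - 7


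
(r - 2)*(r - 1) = r^2 - 3*r + 2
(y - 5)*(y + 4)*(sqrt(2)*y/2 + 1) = sqrt(2)*y^3/2 - sqrt(2)*y^2/2 + y^2 - 10*sqrt(2)*y - y - 20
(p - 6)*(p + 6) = p^2 - 36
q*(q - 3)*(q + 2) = q^3 - q^2 - 6*q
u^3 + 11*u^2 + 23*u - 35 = (u - 1)*(u + 5)*(u + 7)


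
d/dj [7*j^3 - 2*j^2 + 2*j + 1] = 21*j^2 - 4*j + 2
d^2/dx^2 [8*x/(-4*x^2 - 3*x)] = -256/(64*x^3 + 144*x^2 + 108*x + 27)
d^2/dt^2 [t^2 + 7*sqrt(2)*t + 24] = 2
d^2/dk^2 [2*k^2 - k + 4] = 4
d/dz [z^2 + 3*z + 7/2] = 2*z + 3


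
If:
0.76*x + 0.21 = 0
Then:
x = -0.28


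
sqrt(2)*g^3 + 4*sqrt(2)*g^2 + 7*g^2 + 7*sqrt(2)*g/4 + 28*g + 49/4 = (g + 7/2)*(g + 7*sqrt(2)/2)*(sqrt(2)*g + sqrt(2)/2)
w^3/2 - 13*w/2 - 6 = (w/2 + 1/2)*(w - 4)*(w + 3)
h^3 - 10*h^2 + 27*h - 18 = (h - 6)*(h - 3)*(h - 1)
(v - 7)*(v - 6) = v^2 - 13*v + 42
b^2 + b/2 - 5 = (b - 2)*(b + 5/2)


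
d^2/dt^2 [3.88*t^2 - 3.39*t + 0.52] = 7.76000000000000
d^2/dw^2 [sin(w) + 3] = -sin(w)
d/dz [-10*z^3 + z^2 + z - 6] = -30*z^2 + 2*z + 1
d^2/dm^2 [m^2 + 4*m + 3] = 2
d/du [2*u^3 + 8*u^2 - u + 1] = 6*u^2 + 16*u - 1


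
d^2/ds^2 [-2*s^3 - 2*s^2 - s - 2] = -12*s - 4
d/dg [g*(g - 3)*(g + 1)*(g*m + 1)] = 4*g^3*m - 6*g^2*m + 3*g^2 - 6*g*m - 4*g - 3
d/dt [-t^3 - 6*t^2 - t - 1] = -3*t^2 - 12*t - 1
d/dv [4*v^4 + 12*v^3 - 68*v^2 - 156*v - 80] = 16*v^3 + 36*v^2 - 136*v - 156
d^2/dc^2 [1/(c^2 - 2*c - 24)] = 2*(c^2 - 2*c - 4*(c - 1)^2 - 24)/(-c^2 + 2*c + 24)^3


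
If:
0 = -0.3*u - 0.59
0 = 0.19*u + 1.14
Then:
No Solution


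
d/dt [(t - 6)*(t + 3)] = 2*t - 3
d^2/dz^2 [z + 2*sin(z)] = -2*sin(z)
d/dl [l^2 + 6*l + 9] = 2*l + 6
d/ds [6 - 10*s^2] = -20*s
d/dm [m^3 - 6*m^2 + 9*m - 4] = 3*m^2 - 12*m + 9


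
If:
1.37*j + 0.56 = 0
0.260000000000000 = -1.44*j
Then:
No Solution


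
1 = 1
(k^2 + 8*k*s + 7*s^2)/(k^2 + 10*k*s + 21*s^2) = (k + s)/(k + 3*s)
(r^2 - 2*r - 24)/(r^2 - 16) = (r - 6)/(r - 4)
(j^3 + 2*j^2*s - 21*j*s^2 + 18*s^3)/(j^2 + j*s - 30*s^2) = (-j^2 + 4*j*s - 3*s^2)/(-j + 5*s)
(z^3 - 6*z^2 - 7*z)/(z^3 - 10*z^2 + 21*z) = (z + 1)/(z - 3)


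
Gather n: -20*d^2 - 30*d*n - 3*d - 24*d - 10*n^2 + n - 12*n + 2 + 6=-20*d^2 - 27*d - 10*n^2 + n*(-30*d - 11) + 8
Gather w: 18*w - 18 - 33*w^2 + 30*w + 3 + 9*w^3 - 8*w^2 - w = 9*w^3 - 41*w^2 + 47*w - 15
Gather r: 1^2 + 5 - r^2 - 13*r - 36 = -r^2 - 13*r - 30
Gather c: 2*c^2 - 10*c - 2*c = 2*c^2 - 12*c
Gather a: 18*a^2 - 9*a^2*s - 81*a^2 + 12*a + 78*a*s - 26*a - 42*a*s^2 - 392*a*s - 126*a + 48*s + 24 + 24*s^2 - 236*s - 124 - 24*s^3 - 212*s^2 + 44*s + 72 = a^2*(-9*s - 63) + a*(-42*s^2 - 314*s - 140) - 24*s^3 - 188*s^2 - 144*s - 28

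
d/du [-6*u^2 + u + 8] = 1 - 12*u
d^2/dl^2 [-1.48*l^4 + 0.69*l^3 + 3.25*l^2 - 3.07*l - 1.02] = -17.76*l^2 + 4.14*l + 6.5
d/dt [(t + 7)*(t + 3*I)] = 2*t + 7 + 3*I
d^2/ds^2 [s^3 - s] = 6*s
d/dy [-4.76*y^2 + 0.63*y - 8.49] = 0.63 - 9.52*y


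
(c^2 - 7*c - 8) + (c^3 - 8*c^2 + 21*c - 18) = c^3 - 7*c^2 + 14*c - 26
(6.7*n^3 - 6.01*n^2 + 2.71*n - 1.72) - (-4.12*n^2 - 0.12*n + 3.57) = 6.7*n^3 - 1.89*n^2 + 2.83*n - 5.29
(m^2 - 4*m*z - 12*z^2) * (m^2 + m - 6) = m^4 - 4*m^3*z + m^3 - 12*m^2*z^2 - 4*m^2*z - 6*m^2 - 12*m*z^2 + 24*m*z + 72*z^2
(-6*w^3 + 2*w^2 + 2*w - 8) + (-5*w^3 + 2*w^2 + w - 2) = -11*w^3 + 4*w^2 + 3*w - 10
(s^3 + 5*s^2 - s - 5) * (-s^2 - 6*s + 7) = -s^5 - 11*s^4 - 22*s^3 + 46*s^2 + 23*s - 35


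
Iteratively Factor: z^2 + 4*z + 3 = (z + 1)*(z + 3)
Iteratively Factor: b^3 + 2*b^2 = (b)*(b^2 + 2*b) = b*(b + 2)*(b)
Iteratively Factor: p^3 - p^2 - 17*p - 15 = (p - 5)*(p^2 + 4*p + 3) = (p - 5)*(p + 1)*(p + 3)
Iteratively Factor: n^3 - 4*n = (n)*(n^2 - 4) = n*(n + 2)*(n - 2)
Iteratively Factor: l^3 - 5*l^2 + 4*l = (l - 1)*(l^2 - 4*l) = l*(l - 1)*(l - 4)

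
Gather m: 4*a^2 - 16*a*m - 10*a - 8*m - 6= 4*a^2 - 10*a + m*(-16*a - 8) - 6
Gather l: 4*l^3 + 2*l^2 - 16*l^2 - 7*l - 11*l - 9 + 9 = 4*l^3 - 14*l^2 - 18*l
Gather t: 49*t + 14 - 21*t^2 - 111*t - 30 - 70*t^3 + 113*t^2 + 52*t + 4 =-70*t^3 + 92*t^2 - 10*t - 12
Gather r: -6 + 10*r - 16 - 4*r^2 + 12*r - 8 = -4*r^2 + 22*r - 30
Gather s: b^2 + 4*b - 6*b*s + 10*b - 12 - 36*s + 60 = b^2 + 14*b + s*(-6*b - 36) + 48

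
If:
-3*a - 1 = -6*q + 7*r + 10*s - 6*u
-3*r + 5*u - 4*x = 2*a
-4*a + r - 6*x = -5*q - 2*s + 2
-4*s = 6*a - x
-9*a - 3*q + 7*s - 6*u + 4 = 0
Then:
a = 434/9423 - 5591*x/18846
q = 11153*x/18846 + 3373/9423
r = 2917*x/6282 + 1673/3141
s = 2183*x/3141 - 217/3141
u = 18091*x/18846 + 3185/9423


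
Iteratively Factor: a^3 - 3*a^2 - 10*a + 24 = (a + 3)*(a^2 - 6*a + 8) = (a - 4)*(a + 3)*(a - 2)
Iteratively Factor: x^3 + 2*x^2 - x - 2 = (x - 1)*(x^2 + 3*x + 2) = (x - 1)*(x + 1)*(x + 2)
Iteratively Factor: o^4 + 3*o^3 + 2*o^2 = (o)*(o^3 + 3*o^2 + 2*o) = o*(o + 1)*(o^2 + 2*o) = o^2*(o + 1)*(o + 2)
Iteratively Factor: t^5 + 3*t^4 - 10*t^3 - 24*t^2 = (t + 4)*(t^4 - t^3 - 6*t^2) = t*(t + 4)*(t^3 - t^2 - 6*t) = t*(t - 3)*(t + 4)*(t^2 + 2*t) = t^2*(t - 3)*(t + 4)*(t + 2)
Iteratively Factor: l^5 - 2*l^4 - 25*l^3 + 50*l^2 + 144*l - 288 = (l + 4)*(l^4 - 6*l^3 - l^2 + 54*l - 72) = (l - 2)*(l + 4)*(l^3 - 4*l^2 - 9*l + 36) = (l - 4)*(l - 2)*(l + 4)*(l^2 - 9) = (l - 4)*(l - 2)*(l + 3)*(l + 4)*(l - 3)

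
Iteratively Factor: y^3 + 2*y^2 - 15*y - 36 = (y + 3)*(y^2 - y - 12) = (y - 4)*(y + 3)*(y + 3)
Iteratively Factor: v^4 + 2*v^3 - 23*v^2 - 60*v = (v + 4)*(v^3 - 2*v^2 - 15*v) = (v + 3)*(v + 4)*(v^2 - 5*v) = v*(v + 3)*(v + 4)*(v - 5)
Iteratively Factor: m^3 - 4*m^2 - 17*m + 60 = (m + 4)*(m^2 - 8*m + 15) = (m - 3)*(m + 4)*(m - 5)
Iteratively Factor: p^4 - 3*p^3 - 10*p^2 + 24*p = (p - 2)*(p^3 - p^2 - 12*p) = (p - 4)*(p - 2)*(p^2 + 3*p) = (p - 4)*(p - 2)*(p + 3)*(p)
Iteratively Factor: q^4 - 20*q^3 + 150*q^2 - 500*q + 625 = (q - 5)*(q^3 - 15*q^2 + 75*q - 125) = (q - 5)^2*(q^2 - 10*q + 25) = (q - 5)^3*(q - 5)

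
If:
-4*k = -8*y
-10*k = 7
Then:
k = -7/10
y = -7/20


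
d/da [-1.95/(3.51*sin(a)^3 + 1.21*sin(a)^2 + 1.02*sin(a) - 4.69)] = (20.5335*sin(a)^2 + 4.719*sin(a) + 1.989)*cos(a)/(3.51*sin(a)^3 + 1.21*sin(a)^2 + 1.02*sin(a) - 4.69)^2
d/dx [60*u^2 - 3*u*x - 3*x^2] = -3*u - 6*x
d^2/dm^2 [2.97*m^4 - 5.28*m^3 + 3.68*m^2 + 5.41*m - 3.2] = 35.64*m^2 - 31.68*m + 7.36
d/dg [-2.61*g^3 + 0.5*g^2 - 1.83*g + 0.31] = -7.83*g^2 + 1.0*g - 1.83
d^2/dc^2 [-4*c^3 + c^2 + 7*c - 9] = 2 - 24*c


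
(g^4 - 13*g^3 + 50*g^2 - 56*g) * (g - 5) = g^5 - 18*g^4 + 115*g^3 - 306*g^2 + 280*g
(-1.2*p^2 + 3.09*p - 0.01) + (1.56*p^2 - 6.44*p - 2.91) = 0.36*p^2 - 3.35*p - 2.92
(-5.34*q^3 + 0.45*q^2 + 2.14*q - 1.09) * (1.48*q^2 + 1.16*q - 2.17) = -7.9032*q^5 - 5.5284*q^4 + 15.277*q^3 - 0.1073*q^2 - 5.9082*q + 2.3653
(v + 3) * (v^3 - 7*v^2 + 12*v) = v^4 - 4*v^3 - 9*v^2 + 36*v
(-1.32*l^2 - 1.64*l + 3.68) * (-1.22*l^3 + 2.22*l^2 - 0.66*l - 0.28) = 1.6104*l^5 - 0.929600000000001*l^4 - 7.2592*l^3 + 9.6216*l^2 - 1.9696*l - 1.0304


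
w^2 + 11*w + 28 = (w + 4)*(w + 7)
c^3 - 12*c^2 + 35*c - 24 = (c - 8)*(c - 3)*(c - 1)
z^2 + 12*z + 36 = (z + 6)^2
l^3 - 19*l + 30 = (l - 3)*(l - 2)*(l + 5)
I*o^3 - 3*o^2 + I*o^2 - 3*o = o*(o + 3*I)*(I*o + I)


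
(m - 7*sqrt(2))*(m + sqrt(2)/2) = m^2 - 13*sqrt(2)*m/2 - 7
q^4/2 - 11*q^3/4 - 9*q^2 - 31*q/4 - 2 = (q/2 + 1/2)*(q - 8)*(q + 1/2)*(q + 1)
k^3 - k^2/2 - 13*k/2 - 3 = (k - 3)*(k + 1/2)*(k + 2)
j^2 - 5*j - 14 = (j - 7)*(j + 2)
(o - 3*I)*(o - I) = o^2 - 4*I*o - 3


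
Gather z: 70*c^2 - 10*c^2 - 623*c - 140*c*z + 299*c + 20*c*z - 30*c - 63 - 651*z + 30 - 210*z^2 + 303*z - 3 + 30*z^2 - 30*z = 60*c^2 - 354*c - 180*z^2 + z*(-120*c - 378) - 36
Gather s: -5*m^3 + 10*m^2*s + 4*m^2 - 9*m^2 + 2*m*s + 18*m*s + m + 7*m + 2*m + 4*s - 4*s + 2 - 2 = -5*m^3 - 5*m^2 + 10*m + s*(10*m^2 + 20*m)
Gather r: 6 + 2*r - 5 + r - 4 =3*r - 3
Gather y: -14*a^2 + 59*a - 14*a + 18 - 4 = -14*a^2 + 45*a + 14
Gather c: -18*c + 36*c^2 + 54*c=36*c^2 + 36*c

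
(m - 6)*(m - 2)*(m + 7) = m^3 - m^2 - 44*m + 84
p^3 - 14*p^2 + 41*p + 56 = (p - 8)*(p - 7)*(p + 1)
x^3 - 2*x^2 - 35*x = x*(x - 7)*(x + 5)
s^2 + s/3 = s*(s + 1/3)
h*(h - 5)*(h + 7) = h^3 + 2*h^2 - 35*h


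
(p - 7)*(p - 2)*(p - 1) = p^3 - 10*p^2 + 23*p - 14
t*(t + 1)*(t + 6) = t^3 + 7*t^2 + 6*t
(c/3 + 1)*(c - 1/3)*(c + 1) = c^3/3 + 11*c^2/9 + 5*c/9 - 1/3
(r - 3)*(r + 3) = r^2 - 9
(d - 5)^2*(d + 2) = d^3 - 8*d^2 + 5*d + 50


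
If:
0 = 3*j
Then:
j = 0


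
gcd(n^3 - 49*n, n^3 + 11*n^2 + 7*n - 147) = n + 7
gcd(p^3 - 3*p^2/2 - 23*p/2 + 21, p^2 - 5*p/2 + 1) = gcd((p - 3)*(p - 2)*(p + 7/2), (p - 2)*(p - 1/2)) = p - 2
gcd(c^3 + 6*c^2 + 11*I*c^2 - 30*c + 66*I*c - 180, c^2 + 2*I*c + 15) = c + 5*I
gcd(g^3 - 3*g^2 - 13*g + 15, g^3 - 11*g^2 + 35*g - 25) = g^2 - 6*g + 5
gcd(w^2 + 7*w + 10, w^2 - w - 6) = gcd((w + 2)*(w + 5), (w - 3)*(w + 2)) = w + 2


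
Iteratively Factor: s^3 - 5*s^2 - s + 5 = (s + 1)*(s^2 - 6*s + 5) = (s - 1)*(s + 1)*(s - 5)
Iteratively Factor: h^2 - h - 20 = (h + 4)*(h - 5)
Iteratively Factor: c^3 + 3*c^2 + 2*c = (c)*(c^2 + 3*c + 2) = c*(c + 2)*(c + 1)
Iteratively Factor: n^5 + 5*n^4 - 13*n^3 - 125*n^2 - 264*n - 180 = (n + 2)*(n^4 + 3*n^3 - 19*n^2 - 87*n - 90) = (n - 5)*(n + 2)*(n^3 + 8*n^2 + 21*n + 18) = (n - 5)*(n + 2)*(n + 3)*(n^2 + 5*n + 6) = (n - 5)*(n + 2)*(n + 3)^2*(n + 2)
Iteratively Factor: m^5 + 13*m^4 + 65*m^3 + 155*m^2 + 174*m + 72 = (m + 1)*(m^4 + 12*m^3 + 53*m^2 + 102*m + 72) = (m + 1)*(m + 3)*(m^3 + 9*m^2 + 26*m + 24) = (m + 1)*(m + 3)^2*(m^2 + 6*m + 8) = (m + 1)*(m + 3)^2*(m + 4)*(m + 2)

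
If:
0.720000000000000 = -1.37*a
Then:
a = -0.53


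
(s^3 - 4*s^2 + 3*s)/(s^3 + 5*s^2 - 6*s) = (s - 3)/(s + 6)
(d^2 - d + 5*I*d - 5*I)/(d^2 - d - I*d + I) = (d + 5*I)/(d - I)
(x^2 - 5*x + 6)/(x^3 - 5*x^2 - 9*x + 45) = (x - 2)/(x^2 - 2*x - 15)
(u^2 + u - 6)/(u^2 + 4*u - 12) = (u + 3)/(u + 6)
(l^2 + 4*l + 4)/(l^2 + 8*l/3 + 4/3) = 3*(l + 2)/(3*l + 2)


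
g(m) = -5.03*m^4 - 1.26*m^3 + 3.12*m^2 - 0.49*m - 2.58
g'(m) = -20.12*m^3 - 3.78*m^2 + 6.24*m - 0.49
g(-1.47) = -14.60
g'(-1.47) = 46.08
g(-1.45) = -13.70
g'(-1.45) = 43.85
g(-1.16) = -4.95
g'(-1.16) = 18.59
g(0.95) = -5.41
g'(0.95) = -15.22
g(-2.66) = -207.31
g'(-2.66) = 334.85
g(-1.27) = -7.43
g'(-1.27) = 26.70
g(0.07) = -2.60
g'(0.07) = -0.08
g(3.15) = -507.78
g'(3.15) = -647.21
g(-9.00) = -31828.74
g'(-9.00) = 14304.65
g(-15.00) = -249684.48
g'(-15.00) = 66960.41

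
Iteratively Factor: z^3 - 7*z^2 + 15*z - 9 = (z - 1)*(z^2 - 6*z + 9) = (z - 3)*(z - 1)*(z - 3)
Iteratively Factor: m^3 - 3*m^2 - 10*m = (m - 5)*(m^2 + 2*m) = (m - 5)*(m + 2)*(m)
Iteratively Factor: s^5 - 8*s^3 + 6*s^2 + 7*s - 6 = (s - 1)*(s^4 + s^3 - 7*s^2 - s + 6) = (s - 2)*(s - 1)*(s^3 + 3*s^2 - s - 3) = (s - 2)*(s - 1)^2*(s^2 + 4*s + 3) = (s - 2)*(s - 1)^2*(s + 1)*(s + 3)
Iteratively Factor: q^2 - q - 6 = (q - 3)*(q + 2)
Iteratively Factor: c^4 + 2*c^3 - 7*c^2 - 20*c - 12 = (c + 2)*(c^3 - 7*c - 6) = (c + 1)*(c + 2)*(c^2 - c - 6) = (c + 1)*(c + 2)^2*(c - 3)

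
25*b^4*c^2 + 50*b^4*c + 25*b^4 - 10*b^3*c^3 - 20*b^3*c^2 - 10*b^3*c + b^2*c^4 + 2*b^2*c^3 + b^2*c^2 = (-5*b + c)^2*(b*c + b)^2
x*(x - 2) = x^2 - 2*x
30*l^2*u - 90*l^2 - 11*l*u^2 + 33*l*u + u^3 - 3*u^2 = (-6*l + u)*(-5*l + u)*(u - 3)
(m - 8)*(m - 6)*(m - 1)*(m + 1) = m^4 - 14*m^3 + 47*m^2 + 14*m - 48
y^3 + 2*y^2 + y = y*(y + 1)^2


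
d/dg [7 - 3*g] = -3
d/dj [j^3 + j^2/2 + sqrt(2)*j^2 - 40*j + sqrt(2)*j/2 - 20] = 3*j^2 + j + 2*sqrt(2)*j - 40 + sqrt(2)/2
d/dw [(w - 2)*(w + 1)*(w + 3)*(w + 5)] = 4*w^3 + 21*w^2 + 10*w - 31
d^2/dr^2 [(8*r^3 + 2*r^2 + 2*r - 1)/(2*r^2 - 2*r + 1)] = 8*(8*r^3 - 18*r^2 + 6*r + 1)/(8*r^6 - 24*r^5 + 36*r^4 - 32*r^3 + 18*r^2 - 6*r + 1)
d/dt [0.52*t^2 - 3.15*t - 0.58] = 1.04*t - 3.15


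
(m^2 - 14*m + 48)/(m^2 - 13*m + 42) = (m - 8)/(m - 7)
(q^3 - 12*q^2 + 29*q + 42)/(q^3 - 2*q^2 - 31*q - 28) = (q - 6)/(q + 4)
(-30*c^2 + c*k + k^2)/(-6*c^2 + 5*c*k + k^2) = (5*c - k)/(c - k)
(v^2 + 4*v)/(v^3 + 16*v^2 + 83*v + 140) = v/(v^2 + 12*v + 35)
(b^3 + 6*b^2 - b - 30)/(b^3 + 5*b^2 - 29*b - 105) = (b^2 + 3*b - 10)/(b^2 + 2*b - 35)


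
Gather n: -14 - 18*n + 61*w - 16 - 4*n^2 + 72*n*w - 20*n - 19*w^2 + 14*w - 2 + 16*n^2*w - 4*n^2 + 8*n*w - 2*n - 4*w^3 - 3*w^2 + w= n^2*(16*w - 8) + n*(80*w - 40) - 4*w^3 - 22*w^2 + 76*w - 32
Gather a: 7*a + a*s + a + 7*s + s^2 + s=a*(s + 8) + s^2 + 8*s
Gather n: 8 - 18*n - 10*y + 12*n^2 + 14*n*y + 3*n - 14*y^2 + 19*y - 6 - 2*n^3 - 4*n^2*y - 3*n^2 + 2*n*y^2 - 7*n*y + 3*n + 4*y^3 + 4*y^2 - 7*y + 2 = -2*n^3 + n^2*(9 - 4*y) + n*(2*y^2 + 7*y - 12) + 4*y^3 - 10*y^2 + 2*y + 4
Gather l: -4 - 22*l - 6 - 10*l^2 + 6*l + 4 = -10*l^2 - 16*l - 6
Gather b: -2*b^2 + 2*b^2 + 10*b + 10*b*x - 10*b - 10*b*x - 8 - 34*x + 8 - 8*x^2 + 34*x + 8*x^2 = 0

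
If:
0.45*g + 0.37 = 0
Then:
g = -0.82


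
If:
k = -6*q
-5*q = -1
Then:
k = -6/5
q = 1/5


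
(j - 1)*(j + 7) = j^2 + 6*j - 7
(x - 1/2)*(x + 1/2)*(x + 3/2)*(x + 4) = x^4 + 11*x^3/2 + 23*x^2/4 - 11*x/8 - 3/2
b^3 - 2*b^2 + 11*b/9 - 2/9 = (b - 1)*(b - 2/3)*(b - 1/3)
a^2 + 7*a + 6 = (a + 1)*(a + 6)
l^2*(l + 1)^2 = l^4 + 2*l^3 + l^2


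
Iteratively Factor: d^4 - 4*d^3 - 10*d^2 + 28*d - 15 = (d - 1)*(d^3 - 3*d^2 - 13*d + 15) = (d - 5)*(d - 1)*(d^2 + 2*d - 3) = (d - 5)*(d - 1)*(d + 3)*(d - 1)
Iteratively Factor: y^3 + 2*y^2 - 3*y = (y - 1)*(y^2 + 3*y) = y*(y - 1)*(y + 3)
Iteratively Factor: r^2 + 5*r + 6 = (r + 2)*(r + 3)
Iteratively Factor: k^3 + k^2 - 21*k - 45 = (k + 3)*(k^2 - 2*k - 15) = (k + 3)^2*(k - 5)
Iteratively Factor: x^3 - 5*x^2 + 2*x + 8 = (x + 1)*(x^2 - 6*x + 8) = (x - 2)*(x + 1)*(x - 4)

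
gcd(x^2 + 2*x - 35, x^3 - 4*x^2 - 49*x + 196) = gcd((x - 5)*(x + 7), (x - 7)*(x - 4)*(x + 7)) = x + 7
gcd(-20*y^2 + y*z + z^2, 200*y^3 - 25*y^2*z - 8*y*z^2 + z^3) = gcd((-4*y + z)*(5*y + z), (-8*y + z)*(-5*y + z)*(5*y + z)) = 5*y + z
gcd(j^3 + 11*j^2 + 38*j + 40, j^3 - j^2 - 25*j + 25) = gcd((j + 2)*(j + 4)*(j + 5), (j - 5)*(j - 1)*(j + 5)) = j + 5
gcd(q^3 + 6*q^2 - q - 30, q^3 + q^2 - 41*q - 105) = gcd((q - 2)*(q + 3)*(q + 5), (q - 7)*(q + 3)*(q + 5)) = q^2 + 8*q + 15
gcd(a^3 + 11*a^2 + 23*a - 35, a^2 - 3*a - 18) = 1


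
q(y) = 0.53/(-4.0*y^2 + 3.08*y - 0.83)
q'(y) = 0.53*(8.0*y - 3.08)/(-4.0*y^2 + 3.08*y - 0.83)^2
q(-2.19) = -0.02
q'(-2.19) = -0.02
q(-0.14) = -0.40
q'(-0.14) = -1.24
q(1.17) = -0.20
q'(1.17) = 0.46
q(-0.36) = -0.22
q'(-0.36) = -0.52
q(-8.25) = -0.00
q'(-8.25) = -0.00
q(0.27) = -1.83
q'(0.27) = -5.80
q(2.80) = -0.02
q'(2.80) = 0.02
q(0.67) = -0.94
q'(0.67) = 3.83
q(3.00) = -0.02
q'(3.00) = 0.01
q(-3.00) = -0.01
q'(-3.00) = -0.01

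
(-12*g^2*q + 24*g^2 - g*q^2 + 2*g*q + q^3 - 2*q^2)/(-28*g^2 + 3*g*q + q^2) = (3*g*q - 6*g + q^2 - 2*q)/(7*g + q)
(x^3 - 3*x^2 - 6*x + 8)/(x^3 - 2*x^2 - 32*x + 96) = (x^2 + x - 2)/(x^2 + 2*x - 24)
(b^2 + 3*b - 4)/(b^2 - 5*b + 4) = (b + 4)/(b - 4)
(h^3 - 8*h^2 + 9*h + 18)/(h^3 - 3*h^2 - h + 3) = (h - 6)/(h - 1)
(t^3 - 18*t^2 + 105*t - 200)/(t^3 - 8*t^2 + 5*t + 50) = (t - 8)/(t + 2)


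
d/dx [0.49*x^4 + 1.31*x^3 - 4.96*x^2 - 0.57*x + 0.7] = 1.96*x^3 + 3.93*x^2 - 9.92*x - 0.57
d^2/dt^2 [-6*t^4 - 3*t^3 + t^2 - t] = -72*t^2 - 18*t + 2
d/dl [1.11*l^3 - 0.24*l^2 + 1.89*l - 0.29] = 3.33*l^2 - 0.48*l + 1.89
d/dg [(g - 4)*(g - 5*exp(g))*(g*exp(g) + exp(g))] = (g^3 - 10*g^2*exp(g) + 20*g*exp(g) - 10*g + 55*exp(g) - 4)*exp(g)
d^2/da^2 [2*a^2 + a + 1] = 4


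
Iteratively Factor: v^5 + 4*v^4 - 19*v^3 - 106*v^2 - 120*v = (v + 2)*(v^4 + 2*v^3 - 23*v^2 - 60*v) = (v - 5)*(v + 2)*(v^3 + 7*v^2 + 12*v) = v*(v - 5)*(v + 2)*(v^2 + 7*v + 12) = v*(v - 5)*(v + 2)*(v + 4)*(v + 3)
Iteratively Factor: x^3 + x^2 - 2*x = (x - 1)*(x^2 + 2*x) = (x - 1)*(x + 2)*(x)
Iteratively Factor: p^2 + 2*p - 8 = (p + 4)*(p - 2)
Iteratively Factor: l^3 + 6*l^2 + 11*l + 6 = (l + 2)*(l^2 + 4*l + 3) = (l + 2)*(l + 3)*(l + 1)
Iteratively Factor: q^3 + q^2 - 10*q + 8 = (q - 2)*(q^2 + 3*q - 4) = (q - 2)*(q + 4)*(q - 1)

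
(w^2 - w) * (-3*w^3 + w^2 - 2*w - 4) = -3*w^5 + 4*w^4 - 3*w^3 - 2*w^2 + 4*w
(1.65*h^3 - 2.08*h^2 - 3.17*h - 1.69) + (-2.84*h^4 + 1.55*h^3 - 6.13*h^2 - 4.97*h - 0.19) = -2.84*h^4 + 3.2*h^3 - 8.21*h^2 - 8.14*h - 1.88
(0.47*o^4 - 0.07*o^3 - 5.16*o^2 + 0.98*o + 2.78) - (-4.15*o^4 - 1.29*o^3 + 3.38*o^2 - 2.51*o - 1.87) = 4.62*o^4 + 1.22*o^3 - 8.54*o^2 + 3.49*o + 4.65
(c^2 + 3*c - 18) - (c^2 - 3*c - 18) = 6*c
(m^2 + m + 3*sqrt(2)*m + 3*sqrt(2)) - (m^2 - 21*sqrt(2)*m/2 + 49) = m + 27*sqrt(2)*m/2 - 49 + 3*sqrt(2)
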